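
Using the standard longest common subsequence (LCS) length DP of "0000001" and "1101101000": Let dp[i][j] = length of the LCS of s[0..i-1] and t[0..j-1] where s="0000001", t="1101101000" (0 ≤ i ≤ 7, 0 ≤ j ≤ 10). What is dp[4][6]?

2

   ''  1  1  0  1  1  0  1  0  0  0
''  0  0  0  0  0  0  0  0  0  0  0
 0  0  0  0  1  1  1  1  1  1  1  1
 0  0  0  0  1  1  1  2  2  2  2  2
 0  0  0  0  1  1  1  2  2  3  3  3
 0  0  0  0  1  1  1  2  2  3  4  4
 0  0  0  0  1  1  1  2  2  3  4  5
 0  0  0  0  1  1  1  2  2  3  4  5
 1  0  1  1  1  2  2  2  3  3  4  5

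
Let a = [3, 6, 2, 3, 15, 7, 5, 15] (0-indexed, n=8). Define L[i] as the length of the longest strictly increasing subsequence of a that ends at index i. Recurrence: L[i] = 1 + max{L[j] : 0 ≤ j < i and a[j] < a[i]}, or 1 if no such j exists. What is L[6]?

3

   i    0    1    2    3    4    5    6    7
a[i]    3    6    2    3   15    7    5   15
L[i]    1    2    1    2    3    3    3    4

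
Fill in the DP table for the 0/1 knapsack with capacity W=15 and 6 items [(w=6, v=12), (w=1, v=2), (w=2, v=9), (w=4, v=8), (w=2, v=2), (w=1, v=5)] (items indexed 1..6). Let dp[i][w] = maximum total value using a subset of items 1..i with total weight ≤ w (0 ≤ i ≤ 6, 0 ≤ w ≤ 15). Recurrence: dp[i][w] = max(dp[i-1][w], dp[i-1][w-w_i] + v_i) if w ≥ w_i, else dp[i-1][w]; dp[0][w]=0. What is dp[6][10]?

28

i\w   0   1   2   3   4   5   6   7   8   9  10  11  12  13  14  15
  0   0   0   0   0   0   0   0   0   0   0   0   0   0   0   0   0
  1   0   0   0   0   0   0  12  12  12  12  12  12  12  12  12  12
  2   0   2   2   2   2   2  12  14  14  14  14  14  14  14  14  14
  3   0   2   9  11  11  11  12  14  21  23  23  23  23  23  23  23
  4   0   2   9  11  11  11  17  19  21  23  23  23  29  31  31  31
  5   0   2   9  11  11  13  17  19  21  23  23  25  29  31  31  33
  6   0   5   9  14  16  16  18  22  24  26  28  28  30  34  36  36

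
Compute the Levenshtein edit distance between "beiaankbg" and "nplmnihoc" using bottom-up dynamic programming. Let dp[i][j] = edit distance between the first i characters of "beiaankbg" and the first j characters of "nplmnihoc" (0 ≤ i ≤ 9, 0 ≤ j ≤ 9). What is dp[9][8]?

   ''  n  p  l  m  n  i  h  o  c
''  0  1  2  3  4  5  6  7  8  9
 b  1  1  2  3  4  5  6  7  8  9
 e  2  2  2  3  4  5  6  7  8  9
 i  3  3  3  3  4  5  5  6  7  8
 a  4  4  4  4  4  5  6  6  7  8
 a  5  5  5  5  5  5  6  7  7  8
 n  6  5  6  6  6  5  6  7  8  8
 k  7  6  6  7  7  6  6  7  8  9
 b  8  7  7  7  8  7  7  7  8  9
 g  9  8  8  8  8  8  8  8  8  9

8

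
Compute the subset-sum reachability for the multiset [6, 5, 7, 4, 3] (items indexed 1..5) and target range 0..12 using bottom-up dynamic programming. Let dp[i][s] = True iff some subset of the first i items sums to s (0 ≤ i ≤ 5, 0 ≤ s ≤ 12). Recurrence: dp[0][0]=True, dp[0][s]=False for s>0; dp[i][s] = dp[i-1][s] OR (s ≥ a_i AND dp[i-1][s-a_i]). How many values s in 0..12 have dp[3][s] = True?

6

i\s   0   1   2   3   4   5   6   7   8   9  10  11  12
  0   T   F   F   F   F   F   F   F   F   F   F   F   F
  1   T   F   F   F   F   F   T   F   F   F   F   F   F
  2   T   F   F   F   F   T   T   F   F   F   F   T   F
  3   T   F   F   F   F   T   T   T   F   F   F   T   T
  4   T   F   F   F   T   T   T   T   F   T   T   T   T
  5   T   F   F   T   T   T   T   T   T   T   T   T   T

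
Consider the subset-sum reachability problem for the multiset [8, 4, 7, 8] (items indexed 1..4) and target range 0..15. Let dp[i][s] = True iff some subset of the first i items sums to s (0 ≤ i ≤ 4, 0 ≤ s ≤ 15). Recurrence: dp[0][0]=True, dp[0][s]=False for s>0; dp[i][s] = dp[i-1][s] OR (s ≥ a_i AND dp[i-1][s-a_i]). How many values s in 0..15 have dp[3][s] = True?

i\s   0   1   2   3   4   5   6   7   8   9  10  11  12  13  14  15
  0   T   F   F   F   F   F   F   F   F   F   F   F   F   F   F   F
  1   T   F   F   F   F   F   F   F   T   F   F   F   F   F   F   F
  2   T   F   F   F   T   F   F   F   T   F   F   F   T   F   F   F
  3   T   F   F   F   T   F   F   T   T   F   F   T   T   F   F   T
  4   T   F   F   F   T   F   F   T   T   F   F   T   T   F   F   T

7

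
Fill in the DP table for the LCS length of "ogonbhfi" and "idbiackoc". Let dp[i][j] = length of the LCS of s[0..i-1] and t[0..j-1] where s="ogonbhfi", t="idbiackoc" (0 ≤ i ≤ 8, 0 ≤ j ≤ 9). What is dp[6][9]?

   ''  i  d  b  i  a  c  k  o  c
''  0  0  0  0  0  0  0  0  0  0
 o  0  0  0  0  0  0  0  0  1  1
 g  0  0  0  0  0  0  0  0  1  1
 o  0  0  0  0  0  0  0  0  1  1
 n  0  0  0  0  0  0  0  0  1  1
 b  0  0  0  1  1  1  1  1  1  1
 h  0  0  0  1  1  1  1  1  1  1
 f  0  0  0  1  1  1  1  1  1  1
 i  0  1  1  1  2  2  2  2  2  2

1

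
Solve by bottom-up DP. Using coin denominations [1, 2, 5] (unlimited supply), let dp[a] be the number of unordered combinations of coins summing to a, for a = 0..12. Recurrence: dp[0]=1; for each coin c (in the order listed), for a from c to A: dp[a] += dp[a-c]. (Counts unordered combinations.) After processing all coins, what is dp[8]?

7

after  coin     0     1     2     3     4     5     6     7     8     9    10    11    12
          1     1     1     1     1     1     1     1     1     1     1     1     1     1
          2     1     1     2     2     3     3     4     4     5     5     6     6     7
          5     1     1     2     2     3     4     5     6     7     8    10    11    13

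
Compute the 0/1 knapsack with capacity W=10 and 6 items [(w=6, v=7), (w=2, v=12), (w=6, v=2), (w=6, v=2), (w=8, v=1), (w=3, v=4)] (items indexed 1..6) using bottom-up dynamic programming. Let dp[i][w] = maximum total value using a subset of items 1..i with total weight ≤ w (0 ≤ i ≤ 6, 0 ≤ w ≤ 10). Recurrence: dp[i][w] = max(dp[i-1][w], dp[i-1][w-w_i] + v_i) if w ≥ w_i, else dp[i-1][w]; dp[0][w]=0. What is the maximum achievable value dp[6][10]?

19

i\w   0   1   2   3   4   5   6   7   8   9  10
  0   0   0   0   0   0   0   0   0   0   0   0
  1   0   0   0   0   0   0   7   7   7   7   7
  2   0   0  12  12  12  12  12  12  19  19  19
  3   0   0  12  12  12  12  12  12  19  19  19
  4   0   0  12  12  12  12  12  12  19  19  19
  5   0   0  12  12  12  12  12  12  19  19  19
  6   0   0  12  12  12  16  16  16  19  19  19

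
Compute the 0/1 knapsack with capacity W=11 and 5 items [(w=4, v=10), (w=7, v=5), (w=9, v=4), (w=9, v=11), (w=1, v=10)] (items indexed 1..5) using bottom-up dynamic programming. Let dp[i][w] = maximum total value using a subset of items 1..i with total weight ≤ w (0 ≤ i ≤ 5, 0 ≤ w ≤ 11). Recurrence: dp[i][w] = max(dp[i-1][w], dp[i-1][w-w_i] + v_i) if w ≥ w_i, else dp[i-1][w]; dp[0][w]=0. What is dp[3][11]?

15

i\w   0   1   2   3   4   5   6   7   8   9  10  11
  0   0   0   0   0   0   0   0   0   0   0   0   0
  1   0   0   0   0  10  10  10  10  10  10  10  10
  2   0   0   0   0  10  10  10  10  10  10  10  15
  3   0   0   0   0  10  10  10  10  10  10  10  15
  4   0   0   0   0  10  10  10  10  10  11  11  15
  5   0  10  10  10  10  20  20  20  20  20  21  21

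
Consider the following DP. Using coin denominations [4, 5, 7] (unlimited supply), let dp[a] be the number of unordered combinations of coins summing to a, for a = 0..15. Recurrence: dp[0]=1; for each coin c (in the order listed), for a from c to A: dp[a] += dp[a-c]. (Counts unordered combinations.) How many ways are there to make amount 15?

2

after  coin     0     1     2     3     4     5     6     7     8     9    10    11    12    13    14    15
          4     1     0     0     0     1     0     0     0     1     0     0     0     1     0     0     0
          5     1     0     0     0     1     1     0     0     1     1     1     0     1     1     1     1
          7     1     0     0     0     1     1     0     1     1     1     1     1     2     1     2     2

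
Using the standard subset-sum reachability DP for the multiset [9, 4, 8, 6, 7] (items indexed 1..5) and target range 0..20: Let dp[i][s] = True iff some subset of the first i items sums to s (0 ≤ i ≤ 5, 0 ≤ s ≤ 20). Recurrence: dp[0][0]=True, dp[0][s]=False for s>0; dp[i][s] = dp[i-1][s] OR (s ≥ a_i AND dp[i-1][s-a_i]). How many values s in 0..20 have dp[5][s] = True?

17

i\s   0   1   2   3   4   5   6   7   8   9  10  11  12  13  14  15  16  17  18  19  20
  0   T   F   F   F   F   F   F   F   F   F   F   F   F   F   F   F   F   F   F   F   F
  1   T   F   F   F   F   F   F   F   F   T   F   F   F   F   F   F   F   F   F   F   F
  2   T   F   F   F   T   F   F   F   F   T   F   F   F   T   F   F   F   F   F   F   F
  3   T   F   F   F   T   F   F   F   T   T   F   F   T   T   F   F   F   T   F   F   F
  4   T   F   F   F   T   F   T   F   T   T   T   F   T   T   T   T   F   T   T   T   F
  5   T   F   F   F   T   F   T   T   T   T   T   T   T   T   T   T   T   T   T   T   T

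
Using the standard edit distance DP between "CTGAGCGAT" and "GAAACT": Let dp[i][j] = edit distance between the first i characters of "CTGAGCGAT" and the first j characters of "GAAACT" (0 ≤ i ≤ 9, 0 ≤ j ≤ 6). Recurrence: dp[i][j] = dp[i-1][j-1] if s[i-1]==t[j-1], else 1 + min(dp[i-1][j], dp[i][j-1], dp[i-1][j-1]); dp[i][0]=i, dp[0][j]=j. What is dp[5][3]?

   ''  G  A  A  A  C  T
''  0  1  2  3  4  5  6
 C  1  1  2  3  4  4  5
 T  2  2  2  3  4  5  4
 G  3  2  3  3  4  5  5
 A  4  3  2  3  3  4  5
 G  5  4  3  3  4  4  5
 C  6  5  4  4  4  4  5
 G  7  6  5  5  5  5  5
 A  8  7  6  5  5  6  6
 T  9  8  7  6  6  6  6

3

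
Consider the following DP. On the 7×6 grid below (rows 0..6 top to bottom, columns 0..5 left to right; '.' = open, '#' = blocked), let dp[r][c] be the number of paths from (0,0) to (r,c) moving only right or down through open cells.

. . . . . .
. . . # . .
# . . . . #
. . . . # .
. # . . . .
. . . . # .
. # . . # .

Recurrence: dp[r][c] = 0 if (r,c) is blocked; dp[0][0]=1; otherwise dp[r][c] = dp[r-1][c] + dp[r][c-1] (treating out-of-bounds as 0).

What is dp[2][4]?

6

r\c   0   1   2   3   4   5
  0   1   1   1   1   1   1
  1   1   2   3   0   1   2
  2   0   2   5   5   6   0
  3   0   2   7  12   0   0
  4   0   0   7  19  19  19
  5   0   0   7  26   0  19
  6   0   0   7  33   0  19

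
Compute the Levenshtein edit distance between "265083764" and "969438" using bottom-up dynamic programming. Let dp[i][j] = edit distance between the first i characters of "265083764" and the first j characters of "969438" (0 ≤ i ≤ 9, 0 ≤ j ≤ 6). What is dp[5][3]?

   ''  9  6  9  4  3  8
''  0  1  2  3  4  5  6
 2  1  1  2  3  4  5  6
 6  2  2  1  2  3  4  5
 5  3  3  2  2  3  4  5
 0  4  4  3  3  3  4  5
 8  5  5  4  4  4  4  4
 3  6  6  5  5  5  4  5
 7  7  7  6  6  6  5  5
 6  8  8  7  7  7  6  6
 4  9  9  8  8  7  7  7

4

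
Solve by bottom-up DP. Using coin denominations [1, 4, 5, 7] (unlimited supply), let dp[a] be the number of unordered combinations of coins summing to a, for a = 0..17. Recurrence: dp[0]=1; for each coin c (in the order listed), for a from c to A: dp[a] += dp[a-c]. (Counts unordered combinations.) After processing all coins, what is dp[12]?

after  coin     0     1     2     3     4     5     6     7     8     9    10    11    12    13    14    15    16    17
          1     1     1     1     1     1     1     1     1     1     1     1     1     1     1     1     1     1     1
          4     1     1     1     1     2     2     2     2     3     3     3     3     4     4     4     4     5     5
          5     1     1     1     1     2     3     3     3     4     5     6     6     7     8     9    10    11    12
          7     1     1     1     1     2     3     3     4     5     6     7     8    10    11    13    15    17    19

10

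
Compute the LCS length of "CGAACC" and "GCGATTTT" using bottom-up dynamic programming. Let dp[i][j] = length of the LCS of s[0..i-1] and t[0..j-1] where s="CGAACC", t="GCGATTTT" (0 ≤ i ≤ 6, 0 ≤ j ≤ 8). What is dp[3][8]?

   ''  G  C  G  A  T  T  T  T
''  0  0  0  0  0  0  0  0  0
 C  0  0  1  1  1  1  1  1  1
 G  0  1  1  2  2  2  2  2  2
 A  0  1  1  2  3  3  3  3  3
 A  0  1  1  2  3  3  3  3  3
 C  0  1  2  2  3  3  3  3  3
 C  0  1  2  2  3  3  3  3  3

3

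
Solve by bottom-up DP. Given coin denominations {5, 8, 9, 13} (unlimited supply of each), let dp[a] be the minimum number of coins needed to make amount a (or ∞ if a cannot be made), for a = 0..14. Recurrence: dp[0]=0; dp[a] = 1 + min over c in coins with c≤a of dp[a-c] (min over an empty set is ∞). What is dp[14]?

 a  0  1  2  3  4  5  6  7  8  9 10 11 12 13 14
dp  0  -  -  -  -  1  -  -  1  1  2  -  -  1  2
(- denotes ∞ / unreachable)

2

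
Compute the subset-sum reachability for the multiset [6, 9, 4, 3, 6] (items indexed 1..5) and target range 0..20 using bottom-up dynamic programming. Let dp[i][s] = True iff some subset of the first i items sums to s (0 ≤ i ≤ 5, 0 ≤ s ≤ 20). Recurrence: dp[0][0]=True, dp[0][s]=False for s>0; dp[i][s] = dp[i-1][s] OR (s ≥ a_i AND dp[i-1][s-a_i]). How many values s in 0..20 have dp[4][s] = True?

13

i\s   0   1   2   3   4   5   6   7   8   9  10  11  12  13  14  15  16  17  18  19  20
  0   T   F   F   F   F   F   F   F   F   F   F   F   F   F   F   F   F   F   F   F   F
  1   T   F   F   F   F   F   T   F   F   F   F   F   F   F   F   F   F   F   F   F   F
  2   T   F   F   F   F   F   T   F   F   T   F   F   F   F   F   T   F   F   F   F   F
  3   T   F   F   F   T   F   T   F   F   T   T   F   F   T   F   T   F   F   F   T   F
  4   T   F   F   T   T   F   T   T   F   T   T   F   T   T   F   T   T   F   T   T   F
  5   T   F   F   T   T   F   T   T   F   T   T   F   T   T   F   T   T   F   T   T   F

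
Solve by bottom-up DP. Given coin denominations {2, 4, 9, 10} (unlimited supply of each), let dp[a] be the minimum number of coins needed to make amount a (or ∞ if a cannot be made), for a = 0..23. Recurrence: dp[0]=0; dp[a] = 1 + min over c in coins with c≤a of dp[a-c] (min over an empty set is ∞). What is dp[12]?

2

 a  0  1  2  3  4  5  6  7  8  9 10 11 12 13 14 15 16 17 18 19 20 21 22 23
dp  0  -  1  -  1  -  2  -  2  1  1  2  2  2  2  3  3  3  2  2  2  3  3  3
(- denotes ∞ / unreachable)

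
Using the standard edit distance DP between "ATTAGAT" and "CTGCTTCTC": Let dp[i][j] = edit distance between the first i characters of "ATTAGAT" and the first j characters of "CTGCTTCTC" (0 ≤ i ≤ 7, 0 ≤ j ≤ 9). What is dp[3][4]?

   ''  C  T  G  C  T  T  C  T  C
''  0  1  2  3  4  5  6  7  8  9
 A  1  1  2  3  4  5  6  7  8  9
 T  2  2  1  2  3  4  5  6  7  8
 T  3  3  2  2  3  3  4  5  6  7
 A  4  4  3  3  3  4  4  5  6  7
 G  5  5  4  3  4  4  5  5  6  7
 A  6  6  5  4  4  5  5  6  6  7
 T  7  7  6  5  5  4  5  6  6  7

3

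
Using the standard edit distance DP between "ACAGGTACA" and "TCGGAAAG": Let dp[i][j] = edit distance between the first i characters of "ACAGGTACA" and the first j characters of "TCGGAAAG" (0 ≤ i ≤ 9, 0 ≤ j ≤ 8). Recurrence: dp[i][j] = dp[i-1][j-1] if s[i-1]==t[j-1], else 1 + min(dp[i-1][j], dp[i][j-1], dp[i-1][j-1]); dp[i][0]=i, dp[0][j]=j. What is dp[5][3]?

   ''  T  C  G  G  A  A  A  G
''  0  1  2  3  4  5  6  7  8
 A  1  1  2  3  4  4  5  6  7
 C  2  2  1  2  3  4  5  6  7
 A  3  3  2  2  3  3  4  5  6
 G  4  4  3  2  2  3  4  5  5
 G  5  5  4  3  2  3  4  5  5
 T  6  5  5  4  3  3  4  5  6
 A  7  6  6  5  4  3  3  4  5
 C  8  7  6  6  5  4  4  4  5
 A  9  8  7  7  6  5  4  4  5

3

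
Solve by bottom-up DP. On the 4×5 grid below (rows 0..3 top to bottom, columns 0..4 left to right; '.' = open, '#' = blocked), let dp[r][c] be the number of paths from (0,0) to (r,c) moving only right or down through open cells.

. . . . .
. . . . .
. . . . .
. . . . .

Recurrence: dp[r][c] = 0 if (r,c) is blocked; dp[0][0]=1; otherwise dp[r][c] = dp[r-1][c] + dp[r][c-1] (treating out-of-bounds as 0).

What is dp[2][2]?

6

r\c   0   1   2   3   4
  0   1   1   1   1   1
  1   1   2   3   4   5
  2   1   3   6  10  15
  3   1   4  10  20  35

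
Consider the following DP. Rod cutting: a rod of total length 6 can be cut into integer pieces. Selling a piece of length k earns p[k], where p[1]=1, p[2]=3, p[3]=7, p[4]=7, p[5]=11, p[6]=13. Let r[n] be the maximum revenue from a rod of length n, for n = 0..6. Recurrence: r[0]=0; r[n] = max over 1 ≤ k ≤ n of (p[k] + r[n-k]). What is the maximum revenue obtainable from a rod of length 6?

   n    0    1    2    3    4    5    6
r[n]    0    1    3    7    8   11   14

14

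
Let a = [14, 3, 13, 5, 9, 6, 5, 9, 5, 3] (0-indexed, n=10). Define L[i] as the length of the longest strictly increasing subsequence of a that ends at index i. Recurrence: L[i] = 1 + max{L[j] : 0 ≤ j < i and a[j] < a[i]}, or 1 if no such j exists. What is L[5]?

   i    0    1    2    3    4    5    6    7    8    9
a[i]   14    3   13    5    9    6    5    9    5    3
L[i]    1    1    2    2    3    3    2    4    2    1

3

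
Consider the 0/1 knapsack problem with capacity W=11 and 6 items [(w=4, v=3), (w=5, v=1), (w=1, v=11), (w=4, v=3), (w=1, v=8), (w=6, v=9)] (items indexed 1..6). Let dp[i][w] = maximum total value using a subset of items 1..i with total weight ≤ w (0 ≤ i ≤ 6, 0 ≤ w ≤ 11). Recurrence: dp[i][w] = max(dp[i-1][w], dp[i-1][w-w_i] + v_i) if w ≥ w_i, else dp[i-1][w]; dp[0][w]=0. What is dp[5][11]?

i\w   0   1   2   3   4   5   6   7   8   9  10  11
  0   0   0   0   0   0   0   0   0   0   0   0   0
  1   0   0   0   0   3   3   3   3   3   3   3   3
  2   0   0   0   0   3   3   3   3   3   4   4   4
  3   0  11  11  11  11  14  14  14  14  14  15  15
  4   0  11  11  11  11  14  14  14  14  17  17  17
  5   0  11  19  19  19  19  22  22  22  22  25  25
  6   0  11  19  19  19  19  22  22  28  28  28  28

25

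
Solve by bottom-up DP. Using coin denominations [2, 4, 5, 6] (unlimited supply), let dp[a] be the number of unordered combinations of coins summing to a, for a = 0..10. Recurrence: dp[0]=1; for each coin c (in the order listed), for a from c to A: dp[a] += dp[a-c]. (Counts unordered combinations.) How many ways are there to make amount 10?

6

after  coin     0     1     2     3     4     5     6     7     8     9    10
          2     1     0     1     0     1     0     1     0     1     0     1
          4     1     0     1     0     2     0     2     0     3     0     3
          5     1     0     1     0     2     1     2     1     3     2     4
          6     1     0     1     0     2     1     3     1     4     2     6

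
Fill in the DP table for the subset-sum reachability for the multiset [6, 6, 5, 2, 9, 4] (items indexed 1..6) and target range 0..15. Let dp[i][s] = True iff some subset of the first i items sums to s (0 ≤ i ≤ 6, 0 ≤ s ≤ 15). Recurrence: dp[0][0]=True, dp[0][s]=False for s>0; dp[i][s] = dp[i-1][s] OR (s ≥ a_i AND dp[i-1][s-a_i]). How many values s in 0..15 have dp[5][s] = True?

12

i\s   0   1   2   3   4   5   6   7   8   9  10  11  12  13  14  15
  0   T   F   F   F   F   F   F   F   F   F   F   F   F   F   F   F
  1   T   F   F   F   F   F   T   F   F   F   F   F   F   F   F   F
  2   T   F   F   F   F   F   T   F   F   F   F   F   T   F   F   F
  3   T   F   F   F   F   T   T   F   F   F   F   T   T   F   F   F
  4   T   F   T   F   F   T   T   T   T   F   F   T   T   T   T   F
  5   T   F   T   F   F   T   T   T   T   T   F   T   T   T   T   T
  6   T   F   T   F   T   T   T   T   T   T   T   T   T   T   T   T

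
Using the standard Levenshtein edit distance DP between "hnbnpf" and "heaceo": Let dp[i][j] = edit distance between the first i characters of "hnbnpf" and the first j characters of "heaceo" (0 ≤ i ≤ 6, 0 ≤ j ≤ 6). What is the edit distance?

5

   ''  h  e  a  c  e  o
''  0  1  2  3  4  5  6
 h  1  0  1  2  3  4  5
 n  2  1  1  2  3  4  5
 b  3  2  2  2  3  4  5
 n  4  3  3  3  3  4  5
 p  5  4  4  4  4  4  5
 f  6  5  5  5  5  5  5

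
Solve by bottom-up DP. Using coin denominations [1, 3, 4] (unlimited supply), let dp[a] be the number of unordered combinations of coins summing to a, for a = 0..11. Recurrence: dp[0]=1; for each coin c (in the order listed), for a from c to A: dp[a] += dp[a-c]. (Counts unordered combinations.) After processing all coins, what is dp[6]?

after  coin     0     1     2     3     4     5     6     7     8     9    10    11
          1     1     1     1     1     1     1     1     1     1     1     1     1
          3     1     1     1     2     2     2     3     3     3     4     4     4
          4     1     1     1     2     3     3     4     5     6     7     8     9

4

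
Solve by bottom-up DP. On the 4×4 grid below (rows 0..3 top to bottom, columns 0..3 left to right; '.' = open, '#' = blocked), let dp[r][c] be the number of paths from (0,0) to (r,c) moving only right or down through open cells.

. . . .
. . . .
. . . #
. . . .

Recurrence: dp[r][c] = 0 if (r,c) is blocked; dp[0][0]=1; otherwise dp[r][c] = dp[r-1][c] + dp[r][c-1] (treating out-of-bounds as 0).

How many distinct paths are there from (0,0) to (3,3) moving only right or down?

r\c   0   1   2   3
  0   1   1   1   1
  1   1   2   3   4
  2   1   3   6   0
  3   1   4  10  10

10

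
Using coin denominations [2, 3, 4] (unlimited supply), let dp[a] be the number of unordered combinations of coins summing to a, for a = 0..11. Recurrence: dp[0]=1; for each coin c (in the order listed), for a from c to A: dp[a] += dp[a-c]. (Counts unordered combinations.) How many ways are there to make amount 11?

4

after  coin     0     1     2     3     4     5     6     7     8     9    10    11
          2     1     0     1     0     1     0     1     0     1     0     1     0
          3     1     0     1     1     1     1     2     1     2     2     2     2
          4     1     0     1     1     2     1     3     2     4     3     5     4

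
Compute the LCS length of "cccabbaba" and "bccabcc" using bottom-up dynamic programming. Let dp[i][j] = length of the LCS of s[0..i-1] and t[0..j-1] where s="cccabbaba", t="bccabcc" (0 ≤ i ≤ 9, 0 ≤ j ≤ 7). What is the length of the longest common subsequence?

   ''  b  c  c  a  b  c  c
''  0  0  0  0  0  0  0  0
 c  0  0  1  1  1  1  1  1
 c  0  0  1  2  2  2  2  2
 c  0  0  1  2  2  2  3  3
 a  0  0  1  2  3  3  3  3
 b  0  1  1  2  3  4  4  4
 b  0  1  1  2  3  4  4  4
 a  0  1  1  2  3  4  4  4
 b  0  1  1  2  3  4  4  4
 a  0  1  1  2  3  4  4  4

4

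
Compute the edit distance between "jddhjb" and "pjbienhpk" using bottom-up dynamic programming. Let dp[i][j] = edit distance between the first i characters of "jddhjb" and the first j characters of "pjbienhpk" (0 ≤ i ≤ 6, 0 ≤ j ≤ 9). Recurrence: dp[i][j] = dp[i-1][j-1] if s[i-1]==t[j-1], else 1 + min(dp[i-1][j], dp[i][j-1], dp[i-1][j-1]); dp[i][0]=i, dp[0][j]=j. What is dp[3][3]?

   ''  p  j  b  i  e  n  h  p  k
''  0  1  2  3  4  5  6  7  8  9
 j  1  1  1  2  3  4  5  6  7  8
 d  2  2  2  2  3  4  5  6  7  8
 d  3  3  3  3  3  4  5  6  7  8
 h  4  4  4  4  4  4  5  5  6  7
 j  5  5  4  5  5  5  5  6  6  7
 b  6  6  5  4  5  6  6  6  7  7

3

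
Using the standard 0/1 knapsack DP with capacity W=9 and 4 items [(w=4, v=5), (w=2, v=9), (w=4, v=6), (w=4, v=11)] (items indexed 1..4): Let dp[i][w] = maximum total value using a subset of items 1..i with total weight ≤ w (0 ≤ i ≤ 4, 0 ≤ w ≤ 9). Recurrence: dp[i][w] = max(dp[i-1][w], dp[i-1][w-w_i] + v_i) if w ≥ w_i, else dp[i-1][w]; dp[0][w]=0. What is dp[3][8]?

15

i\w   0   1   2   3   4   5   6   7   8   9
  0   0   0   0   0   0   0   0   0   0   0
  1   0   0   0   0   5   5   5   5   5   5
  2   0   0   9   9   9   9  14  14  14  14
  3   0   0   9   9   9   9  15  15  15  15
  4   0   0   9   9  11  11  20  20  20  20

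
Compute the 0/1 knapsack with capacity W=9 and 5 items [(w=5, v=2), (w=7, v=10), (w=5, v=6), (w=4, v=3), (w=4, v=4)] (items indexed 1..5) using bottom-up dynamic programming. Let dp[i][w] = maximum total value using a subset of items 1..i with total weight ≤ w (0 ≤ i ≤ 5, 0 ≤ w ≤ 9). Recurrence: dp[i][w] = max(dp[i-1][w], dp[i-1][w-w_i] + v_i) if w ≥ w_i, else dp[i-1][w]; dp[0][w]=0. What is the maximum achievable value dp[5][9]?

i\w   0   1   2   3   4   5   6   7   8   9
  0   0   0   0   0   0   0   0   0   0   0
  1   0   0   0   0   0   2   2   2   2   2
  2   0   0   0   0   0   2   2  10  10  10
  3   0   0   0   0   0   6   6  10  10  10
  4   0   0   0   0   3   6   6  10  10  10
  5   0   0   0   0   4   6   6  10  10  10

10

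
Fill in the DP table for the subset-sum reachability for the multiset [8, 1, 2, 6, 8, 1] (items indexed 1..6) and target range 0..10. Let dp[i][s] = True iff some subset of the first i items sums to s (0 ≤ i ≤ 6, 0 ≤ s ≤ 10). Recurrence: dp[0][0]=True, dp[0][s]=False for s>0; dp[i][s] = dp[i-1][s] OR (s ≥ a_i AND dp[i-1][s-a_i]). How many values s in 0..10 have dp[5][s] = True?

9

i\s   0   1   2   3   4   5   6   7   8   9  10
  0   T   F   F   F   F   F   F   F   F   F   F
  1   T   F   F   F   F   F   F   F   T   F   F
  2   T   T   F   F   F   F   F   F   T   T   F
  3   T   T   T   T   F   F   F   F   T   T   T
  4   T   T   T   T   F   F   T   T   T   T   T
  5   T   T   T   T   F   F   T   T   T   T   T
  6   T   T   T   T   T   F   T   T   T   T   T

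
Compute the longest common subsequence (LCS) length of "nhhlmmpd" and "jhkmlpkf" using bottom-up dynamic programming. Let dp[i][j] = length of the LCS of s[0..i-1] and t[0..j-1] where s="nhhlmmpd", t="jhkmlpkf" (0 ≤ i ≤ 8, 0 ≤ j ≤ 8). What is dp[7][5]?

2

   ''  j  h  k  m  l  p  k  f
''  0  0  0  0  0  0  0  0  0
 n  0  0  0  0  0  0  0  0  0
 h  0  0  1  1  1  1  1  1  1
 h  0  0  1  1  1  1  1  1  1
 l  0  0  1  1  1  2  2  2  2
 m  0  0  1  1  2  2  2  2  2
 m  0  0  1  1  2  2  2  2  2
 p  0  0  1  1  2  2  3  3  3
 d  0  0  1  1  2  2  3  3  3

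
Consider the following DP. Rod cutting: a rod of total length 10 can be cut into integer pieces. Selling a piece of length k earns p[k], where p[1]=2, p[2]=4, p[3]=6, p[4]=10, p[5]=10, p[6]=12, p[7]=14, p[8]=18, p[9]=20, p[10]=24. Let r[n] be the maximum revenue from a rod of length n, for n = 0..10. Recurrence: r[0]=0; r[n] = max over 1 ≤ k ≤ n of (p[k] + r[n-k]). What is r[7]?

   n    0    1    2    3    4    5    6    7    8    9   10
r[n]    0    2    4    6   10   12   14   16   20   22   24

16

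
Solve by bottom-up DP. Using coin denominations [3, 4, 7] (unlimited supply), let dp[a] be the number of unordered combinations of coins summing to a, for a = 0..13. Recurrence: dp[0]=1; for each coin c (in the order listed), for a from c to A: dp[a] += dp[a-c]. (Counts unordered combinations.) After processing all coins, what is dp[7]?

2

after  coin     0     1     2     3     4     5     6     7     8     9    10    11    12    13
          3     1     0     0     1     0     0     1     0     0     1     0     0     1     0
          4     1     0     0     1     1     0     1     1     1     1     1     1     2     1
          7     1     0     0     1     1     0     1     2     1     1     2     2     2     2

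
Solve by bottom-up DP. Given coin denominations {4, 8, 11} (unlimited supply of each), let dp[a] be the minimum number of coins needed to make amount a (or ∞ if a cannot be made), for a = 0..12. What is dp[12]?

 a  0  1  2  3  4  5  6  7  8  9 10 11 12
dp  0  -  -  -  1  -  -  -  1  -  -  1  2
(- denotes ∞ / unreachable)

2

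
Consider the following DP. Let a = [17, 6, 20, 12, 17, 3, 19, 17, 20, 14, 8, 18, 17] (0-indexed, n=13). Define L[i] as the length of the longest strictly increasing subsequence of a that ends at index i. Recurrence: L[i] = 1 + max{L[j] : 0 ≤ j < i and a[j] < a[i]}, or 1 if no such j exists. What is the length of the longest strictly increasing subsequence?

5

   i    0    1    2    3    4    5    6    7    8    9   10   11   12
a[i]   17    6   20   12   17    3   19   17   20   14    8   18   17
L[i]    1    1    2    2    3    1    4    3    5    3    2    4    4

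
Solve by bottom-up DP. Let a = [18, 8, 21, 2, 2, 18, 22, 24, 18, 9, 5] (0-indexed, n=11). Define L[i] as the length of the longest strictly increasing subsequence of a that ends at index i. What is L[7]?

   i    0    1    2    3    4    5    6    7    8    9   10
a[i]   18    8   21    2    2   18   22   24   18    9    5
L[i]    1    1    2    1    1    2    3    4    2    2    2

4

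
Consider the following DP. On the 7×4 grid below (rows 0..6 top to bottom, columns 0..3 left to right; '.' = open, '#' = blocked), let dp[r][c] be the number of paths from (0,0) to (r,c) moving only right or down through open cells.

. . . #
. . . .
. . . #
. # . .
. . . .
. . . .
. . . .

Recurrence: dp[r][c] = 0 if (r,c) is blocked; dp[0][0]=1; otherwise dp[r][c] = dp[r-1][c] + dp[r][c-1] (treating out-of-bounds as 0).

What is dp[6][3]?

r\c   0   1   2   3
  0   1   1   1   0
  1   1   2   3   3
  2   1   3   6   0
  3   1   0   6   6
  4   1   1   7  13
  5   1   2   9  22
  6   1   3  12  34

34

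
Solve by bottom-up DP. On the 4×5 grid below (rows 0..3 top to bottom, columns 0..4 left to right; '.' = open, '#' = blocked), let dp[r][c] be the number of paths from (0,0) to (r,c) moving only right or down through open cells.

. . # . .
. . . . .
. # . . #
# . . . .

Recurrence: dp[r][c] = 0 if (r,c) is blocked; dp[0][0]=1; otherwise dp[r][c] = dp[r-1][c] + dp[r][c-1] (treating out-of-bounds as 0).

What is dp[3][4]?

6

r\c   0   1   2   3   4
  0   1   1   0   0   0
  1   1   2   2   2   2
  2   1   0   2   4   0
  3   0   0   2   6   6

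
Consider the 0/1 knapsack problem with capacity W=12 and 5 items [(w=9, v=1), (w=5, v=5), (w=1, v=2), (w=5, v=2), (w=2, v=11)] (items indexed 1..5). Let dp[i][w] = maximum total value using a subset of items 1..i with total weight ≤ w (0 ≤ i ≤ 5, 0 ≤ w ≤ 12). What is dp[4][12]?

i\w   0   1   2   3   4   5   6   7   8   9  10  11  12
  0   0   0   0   0   0   0   0   0   0   0   0   0   0
  1   0   0   0   0   0   0   0   0   0   1   1   1   1
  2   0   0   0   0   0   5   5   5   5   5   5   5   5
  3   0   2   2   2   2   5   7   7   7   7   7   7   7
  4   0   2   2   2   2   5   7   7   7   7   7   9   9
  5   0   2  11  13  13  13  13  16  18  18  18  18  18

9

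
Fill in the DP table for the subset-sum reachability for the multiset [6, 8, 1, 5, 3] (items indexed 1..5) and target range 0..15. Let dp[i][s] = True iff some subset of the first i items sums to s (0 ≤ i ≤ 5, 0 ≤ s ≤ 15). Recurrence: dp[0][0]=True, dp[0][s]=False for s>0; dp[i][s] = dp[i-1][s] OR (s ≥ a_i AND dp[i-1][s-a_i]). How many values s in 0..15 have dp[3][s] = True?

i\s   0   1   2   3   4   5   6   7   8   9  10  11  12  13  14  15
  0   T   F   F   F   F   F   F   F   F   F   F   F   F   F   F   F
  1   T   F   F   F   F   F   T   F   F   F   F   F   F   F   F   F
  2   T   F   F   F   F   F   T   F   T   F   F   F   F   F   T   F
  3   T   T   F   F   F   F   T   T   T   T   F   F   F   F   T   T
  4   T   T   F   F   F   T   T   T   T   T   F   T   T   T   T   T
  5   T   T   F   T   T   T   T   T   T   T   T   T   T   T   T   T

8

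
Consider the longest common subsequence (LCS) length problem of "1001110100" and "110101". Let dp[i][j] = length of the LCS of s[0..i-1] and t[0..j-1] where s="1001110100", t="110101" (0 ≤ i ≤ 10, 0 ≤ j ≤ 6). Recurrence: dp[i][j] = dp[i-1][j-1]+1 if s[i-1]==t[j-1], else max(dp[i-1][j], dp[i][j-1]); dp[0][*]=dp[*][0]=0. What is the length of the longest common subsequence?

   ''  1  1  0  1  0  1
''  0  0  0  0  0  0  0
 1  0  1  1  1  1  1  1
 0  0  1  1  2  2  2  2
 0  0  1  1  2  2  3  3
 1  0  1  2  2  3  3  4
 1  0  1  2  2  3  3  4
 1  0  1  2  2  3  3  4
 0  0  1  2  3  3  4  4
 1  0  1  2  3  4  4  5
 0  0  1  2  3  4  5  5
 0  0  1  2  3  4  5  5

5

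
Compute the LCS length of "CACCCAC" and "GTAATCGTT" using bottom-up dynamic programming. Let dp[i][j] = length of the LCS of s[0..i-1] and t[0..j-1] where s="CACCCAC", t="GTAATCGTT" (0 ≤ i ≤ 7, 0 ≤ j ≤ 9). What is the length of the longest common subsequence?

   ''  G  T  A  A  T  C  G  T  T
''  0  0  0  0  0  0  0  0  0  0
 C  0  0  0  0  0  0  1  1  1  1
 A  0  0  0  1  1  1  1  1  1  1
 C  0  0  0  1  1  1  2  2  2  2
 C  0  0  0  1  1  1  2  2  2  2
 C  0  0  0  1  1  1  2  2  2  2
 A  0  0  0  1  2  2  2  2  2  2
 C  0  0  0  1  2  2  3  3  3  3

3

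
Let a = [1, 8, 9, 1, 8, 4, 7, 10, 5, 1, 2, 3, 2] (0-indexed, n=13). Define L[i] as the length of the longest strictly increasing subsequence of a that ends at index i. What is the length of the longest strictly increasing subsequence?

   i    0    1    2    3    4    5    6    7    8    9   10   11   12
a[i]    1    8    9    1    8    4    7   10    5    1    2    3    2
L[i]    1    2    3    1    2    2    3    4    3    1    2    3    2

4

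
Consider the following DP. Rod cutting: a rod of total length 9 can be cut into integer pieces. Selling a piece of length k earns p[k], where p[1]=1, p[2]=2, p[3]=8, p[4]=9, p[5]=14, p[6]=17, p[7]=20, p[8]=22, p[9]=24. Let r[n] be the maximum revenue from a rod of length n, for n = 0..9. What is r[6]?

17

   n    0    1    2    3    4    5    6    7    8    9
r[n]    0    1    2    8    9   14   17   20   22   25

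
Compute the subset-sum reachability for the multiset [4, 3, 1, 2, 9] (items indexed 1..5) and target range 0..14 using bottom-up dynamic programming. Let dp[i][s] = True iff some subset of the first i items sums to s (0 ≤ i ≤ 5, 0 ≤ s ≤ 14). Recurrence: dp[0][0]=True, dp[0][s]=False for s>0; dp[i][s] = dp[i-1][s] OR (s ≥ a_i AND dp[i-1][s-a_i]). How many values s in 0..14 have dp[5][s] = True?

i\s   0   1   2   3   4   5   6   7   8   9  10  11  12  13  14
  0   T   F   F   F   F   F   F   F   F   F   F   F   F   F   F
  1   T   F   F   F   T   F   F   F   F   F   F   F   F   F   F
  2   T   F   F   T   T   F   F   T   F   F   F   F   F   F   F
  3   T   T   F   T   T   T   F   T   T   F   F   F   F   F   F
  4   T   T   T   T   T   T   T   T   T   T   T   F   F   F   F
  5   T   T   T   T   T   T   T   T   T   T   T   T   T   T   T

15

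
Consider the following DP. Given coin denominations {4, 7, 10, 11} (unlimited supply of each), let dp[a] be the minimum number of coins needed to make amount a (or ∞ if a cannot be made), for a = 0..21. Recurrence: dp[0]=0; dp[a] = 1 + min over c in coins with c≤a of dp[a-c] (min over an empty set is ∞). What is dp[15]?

2

 a  0  1  2  3  4  5  6  7  8  9 10 11 12 13 14 15 16 17 18 19 20 21
dp  0  -  -  -  1  -  -  1  2  -  1  1  3  -  2  2  4  2  2  3  2  2
(- denotes ∞ / unreachable)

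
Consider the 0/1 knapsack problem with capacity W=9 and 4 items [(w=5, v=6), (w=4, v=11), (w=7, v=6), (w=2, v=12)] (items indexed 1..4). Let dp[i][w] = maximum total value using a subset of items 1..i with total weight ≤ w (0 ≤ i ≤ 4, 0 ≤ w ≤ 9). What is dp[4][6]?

23

i\w   0   1   2   3   4   5   6   7   8   9
  0   0   0   0   0   0   0   0   0   0   0
  1   0   0   0   0   0   6   6   6   6   6
  2   0   0   0   0  11  11  11  11  11  17
  3   0   0   0   0  11  11  11  11  11  17
  4   0   0  12  12  12  12  23  23  23  23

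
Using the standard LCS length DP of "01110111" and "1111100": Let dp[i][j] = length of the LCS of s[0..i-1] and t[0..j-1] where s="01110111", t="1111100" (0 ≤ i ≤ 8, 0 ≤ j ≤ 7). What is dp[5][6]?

   ''  1  1  1  1  1  0  0
''  0  0  0  0  0  0  0  0
 0  0  0  0  0  0  0  1  1
 1  0  1  1  1  1  1  1  1
 1  0  1  2  2  2  2  2  2
 1  0  1  2  3  3  3  3  3
 0  0  1  2  3  3  3  4  4
 1  0  1  2  3  4  4  4  4
 1  0  1  2  3  4  5  5  5
 1  0  1  2  3  4  5  5  5

4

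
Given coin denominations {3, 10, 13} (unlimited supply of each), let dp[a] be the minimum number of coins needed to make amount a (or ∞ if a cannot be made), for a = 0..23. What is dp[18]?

 a  0  1  2  3  4  5  6  7  8  9 10 11 12 13 14 15 16 17 18 19 20 21 22 23
dp  0  -  -  1  -  -  2  -  -  3  1  -  4  1  -  5  2  -  6  3  2  7  4  2
(- denotes ∞ / unreachable)

6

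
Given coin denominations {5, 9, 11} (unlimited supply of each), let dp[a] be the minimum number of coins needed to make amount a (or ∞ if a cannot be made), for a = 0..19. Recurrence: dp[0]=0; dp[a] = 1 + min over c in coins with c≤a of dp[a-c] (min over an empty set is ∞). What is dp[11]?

1

 a  0  1  2  3  4  5  6  7  8  9 10 11 12 13 14 15 16 17 18 19
dp  0  -  -  -  -  1  -  -  -  1  2  1  -  -  2  3  2  -  2  3
(- denotes ∞ / unreachable)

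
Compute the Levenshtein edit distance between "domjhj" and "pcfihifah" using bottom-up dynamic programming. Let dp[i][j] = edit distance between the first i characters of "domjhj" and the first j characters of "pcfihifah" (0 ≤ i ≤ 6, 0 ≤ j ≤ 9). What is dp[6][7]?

   ''  p  c  f  i  h  i  f  a  h
''  0  1  2  3  4  5  6  7  8  9
 d  1  1  2  3  4  5  6  7  8  9
 o  2  2  2  3  4  5  6  7  8  9
 m  3  3  3  3  4  5  6  7  8  9
 j  4  4  4  4  4  5  6  7  8  9
 h  5  5  5  5  5  4  5  6  7  8
 j  6  6  6  6  6  5  5  6  7  8

6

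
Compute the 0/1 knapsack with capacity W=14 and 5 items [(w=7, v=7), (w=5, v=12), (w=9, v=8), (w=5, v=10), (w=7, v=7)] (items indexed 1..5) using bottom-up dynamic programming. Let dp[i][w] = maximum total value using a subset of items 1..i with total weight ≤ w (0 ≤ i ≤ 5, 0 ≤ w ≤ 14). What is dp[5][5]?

i\w   0   1   2   3   4   5   6   7   8   9  10  11  12  13  14
  0   0   0   0   0   0   0   0   0   0   0   0   0   0   0   0
  1   0   0   0   0   0   0   0   7   7   7   7   7   7   7   7
  2   0   0   0   0   0  12  12  12  12  12  12  12  19  19  19
  3   0   0   0   0   0  12  12  12  12  12  12  12  19  19  20
  4   0   0   0   0   0  12  12  12  12  12  22  22  22  22  22
  5   0   0   0   0   0  12  12  12  12  12  22  22  22  22  22

12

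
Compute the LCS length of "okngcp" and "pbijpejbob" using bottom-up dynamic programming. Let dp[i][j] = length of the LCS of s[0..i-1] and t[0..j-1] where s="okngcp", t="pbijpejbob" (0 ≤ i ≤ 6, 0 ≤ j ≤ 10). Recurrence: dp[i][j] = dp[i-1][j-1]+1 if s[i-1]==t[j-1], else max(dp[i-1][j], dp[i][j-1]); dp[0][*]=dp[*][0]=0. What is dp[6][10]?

   ''  p  b  i  j  p  e  j  b  o  b
''  0  0  0  0  0  0  0  0  0  0  0
 o  0  0  0  0  0  0  0  0  0  1  1
 k  0  0  0  0  0  0  0  0  0  1  1
 n  0  0  0  0  0  0  0  0  0  1  1
 g  0  0  0  0  0  0  0  0  0  1  1
 c  0  0  0  0  0  0  0  0  0  1  1
 p  0  1  1  1  1  1  1  1  1  1  1

1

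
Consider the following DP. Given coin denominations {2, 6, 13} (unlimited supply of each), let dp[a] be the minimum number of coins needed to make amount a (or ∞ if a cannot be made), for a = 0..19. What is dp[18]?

3

 a  0  1  2  3  4  5  6  7  8  9 10 11 12 13 14 15 16 17 18 19
dp  0  -  1  -  2  -  1  -  2  -  3  -  2  1  3  2  4  3  3  2
(- denotes ∞ / unreachable)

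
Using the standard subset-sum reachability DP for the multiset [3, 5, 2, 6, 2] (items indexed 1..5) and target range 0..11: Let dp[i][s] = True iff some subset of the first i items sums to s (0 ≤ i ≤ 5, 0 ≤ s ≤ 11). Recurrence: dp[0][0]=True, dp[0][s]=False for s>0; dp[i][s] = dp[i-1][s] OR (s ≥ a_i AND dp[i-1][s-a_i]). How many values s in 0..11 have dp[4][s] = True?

10

i\s   0   1   2   3   4   5   6   7   8   9  10  11
  0   T   F   F   F   F   F   F   F   F   F   F   F
  1   T   F   F   T   F   F   F   F   F   F   F   F
  2   T   F   F   T   F   T   F   F   T   F   F   F
  3   T   F   T   T   F   T   F   T   T   F   T   F
  4   T   F   T   T   F   T   T   T   T   T   T   T
  5   T   F   T   T   T   T   T   T   T   T   T   T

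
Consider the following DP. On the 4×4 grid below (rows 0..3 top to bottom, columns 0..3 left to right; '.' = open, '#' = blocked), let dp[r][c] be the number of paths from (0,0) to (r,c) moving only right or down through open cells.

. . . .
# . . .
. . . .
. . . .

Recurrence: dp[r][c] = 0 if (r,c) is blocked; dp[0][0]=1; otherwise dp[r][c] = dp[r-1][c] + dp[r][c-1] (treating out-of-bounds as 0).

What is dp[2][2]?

r\c   0   1   2   3
  0   1   1   1   1
  1   0   1   2   3
  2   0   1   3   6
  3   0   1   4  10

3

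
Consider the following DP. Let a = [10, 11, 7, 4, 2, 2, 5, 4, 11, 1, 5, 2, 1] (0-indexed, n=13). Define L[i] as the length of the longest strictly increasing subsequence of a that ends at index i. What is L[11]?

   i    0    1    2    3    4    5    6    7    8    9   10   11   12
a[i]   10   11    7    4    2    2    5    4   11    1    5    2    1
L[i]    1    2    1    1    1    1    2    2    3    1    3    2    1

2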